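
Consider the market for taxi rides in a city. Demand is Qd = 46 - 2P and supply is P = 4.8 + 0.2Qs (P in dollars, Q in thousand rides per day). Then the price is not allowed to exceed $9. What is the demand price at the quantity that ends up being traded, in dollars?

12.5

Rearranging supply gives Qs = 5P - 24. Setting quantity demanded equal to quantity supplied, 46 - 2P = 5P - 24, gives P* = 10 and Q* = 26.
Because the ceiling (9) lies below the market-clearing price, it is binding.
At P = 9: Qd = 46 - 2·9 = 28 and Qs = 5·9 - 24 = 21.
Only 21 units reach the market. On the demand curve, the marginal buyer's willingness to pay at Q = 21 is (46 - 21)/2 = 12.5.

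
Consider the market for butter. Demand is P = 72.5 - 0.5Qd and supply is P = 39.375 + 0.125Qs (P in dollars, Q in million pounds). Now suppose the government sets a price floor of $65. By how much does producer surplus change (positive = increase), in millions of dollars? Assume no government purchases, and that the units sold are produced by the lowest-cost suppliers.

Rearranging demand gives Qd = 145 - 2P; rearranging supply gives Qs = 8P - 315. Equilibrium: 145 - 2P = 8P - 315, so 460 = 10P and P* = 46, Q* = 53.
The floor of 65 is above the equilibrium price 46, so it binds.
At P = 65: Qd = 145 - 2·65 = 15 and Qs = 8·65 - 315 = 205.
Producer surplus without the control is ½ · (46 - 39.375) · 53 = 175.5625.
With the floor, 15 units are sold at 65. The supply price at Q = 15 is 41.25, so PS = ½ · [(65 - 39.375) + (65 - 41.25)] · 15 = 370.3125.
Change in producer surplus = 370.3125 - 175.5625 = 194.75.

194.75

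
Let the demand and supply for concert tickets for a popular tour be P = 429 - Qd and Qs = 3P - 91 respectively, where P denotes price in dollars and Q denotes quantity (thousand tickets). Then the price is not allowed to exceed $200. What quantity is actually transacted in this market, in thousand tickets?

Rearranging demand gives Qd = 429 - P. Setting quantity demanded equal to quantity supplied, 429 - P = 3P - 91, gives P* = 130 and Q* = 299.
The ceiling of 200 is above the equilibrium price 130, so it is not binding; the market clears at P* = 130, Q* = 299.

299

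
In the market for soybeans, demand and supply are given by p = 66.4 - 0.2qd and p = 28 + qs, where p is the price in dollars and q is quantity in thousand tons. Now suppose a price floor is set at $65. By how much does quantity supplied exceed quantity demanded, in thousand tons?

Rearranging demand gives qd = 332 - 5p; rearranging supply gives qs = p - 28. Equilibrium: 332 - 5p = p - 28, so 360 = 6p and p* = 60, q* = 32.
Since 65 > 60, the floor is binding.
At p = 65: qd = 332 - 5·65 = 7 and qs = 65 - 28 = 37.
Surplus = qs - qd = 37 - 7 = 30.

30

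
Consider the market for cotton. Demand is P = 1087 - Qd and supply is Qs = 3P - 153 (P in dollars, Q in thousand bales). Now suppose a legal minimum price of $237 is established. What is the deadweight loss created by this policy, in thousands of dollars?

0

Rearranging demand gives Qd = 1087 - P. Without the control the market clears where 1087 - P = 3P - 153, i.e. P* = 310 and Q* = 777.
The floor of 237 is below the equilibrium price 310, so it is not binding; the market clears at P* = 310, Q* = 777.
Since the control does not bind, no trades are prevented and deadweight loss is zero.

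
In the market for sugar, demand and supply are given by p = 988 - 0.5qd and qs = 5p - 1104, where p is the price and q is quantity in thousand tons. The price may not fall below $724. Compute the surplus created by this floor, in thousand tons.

Rearranging demand gives qd = 1976 - 2p. Without the control the market clears where 1976 - 2p = 5p - 1104, i.e. p* = 440 and q* = 1096.
Because the floor (724) lies above the market-clearing price, it is binding.
At p = 724: qd = 1976 - 2·724 = 528 and qs = 5·724 - 1104 = 2516.
Surplus = qs - qd = 2516 - 528 = 1988.

1988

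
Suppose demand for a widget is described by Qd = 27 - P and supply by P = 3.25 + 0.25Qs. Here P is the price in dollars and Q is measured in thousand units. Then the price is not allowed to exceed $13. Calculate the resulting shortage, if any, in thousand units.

0

Rearranging supply gives Qs = 4P - 13. Equilibrium: 27 - P = 4P - 13, so 40 = 5P and P* = 8, Q* = 19.
Since 13 is above P* = 8, the ceiling does not bind and the free-market outcome prevails.
Since the control does not bind, there is no shortage.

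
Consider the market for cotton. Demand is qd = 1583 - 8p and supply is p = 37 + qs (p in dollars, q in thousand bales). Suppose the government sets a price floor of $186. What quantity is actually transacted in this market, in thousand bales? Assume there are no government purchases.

95

Rearranging supply gives qs = p - 37. Setting quantity demanded equal to quantity supplied, 1583 - 8p = p - 37, gives p* = 180 and q* = 143.
The floor of 186 is above the equilibrium price 180, so it binds.
At p = 186: qd = 1583 - 8·186 = 95 and qs = 186 - 37 = 149.
The quantity actually transacted is the short side, demand: 95.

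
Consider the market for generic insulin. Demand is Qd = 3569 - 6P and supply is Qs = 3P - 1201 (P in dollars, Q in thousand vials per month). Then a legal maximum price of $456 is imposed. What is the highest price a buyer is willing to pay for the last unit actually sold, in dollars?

567

Without the control the market clears where 3569 - 6P = 3P - 1201, i.e. P* = 530 and Q* = 389.
The ceiling of 456 is below the equilibrium price 530, so it binds.
At P = 456: Qd = 3569 - 6·456 = 833 and Qs = 3·456 - 1201 = 167.
Only 167 units reach the market. On the demand curve, the marginal buyer's willingness to pay at Q = 167 is (3569 - 167)/6 = 567.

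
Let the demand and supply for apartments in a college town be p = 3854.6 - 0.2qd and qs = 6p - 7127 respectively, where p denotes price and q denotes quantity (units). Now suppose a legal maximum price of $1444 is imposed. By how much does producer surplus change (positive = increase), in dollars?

Rearranging demand gives qd = 19273 - 5p. Without the control the market clears where 19273 - 5p = 6p - 7127, i.e. p* = 2400 and q* = 7273.
Because the ceiling (1444) lies below the market-clearing price, it is binding.
At p = 1444: qd = 19273 - 5·1444 = 12053 and qs = 6·1444 - 7127 = 1537.
Producer surplus without the control is ½ · (2400 - 7127/6) · 7273 = 52896529/12.
With the ceiling, producers sell 1537 units at 1444, so PS = ½ · (1444 - 7127/6) · 1537 = 2362369/12.
Change in producer surplus = 2362369/12 - 52896529/12 = -4211180.

-4211180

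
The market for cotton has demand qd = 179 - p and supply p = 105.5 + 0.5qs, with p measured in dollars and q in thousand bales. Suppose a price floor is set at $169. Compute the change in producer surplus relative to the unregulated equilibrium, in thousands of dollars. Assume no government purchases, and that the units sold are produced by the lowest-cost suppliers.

Rearranging supply gives qs = 2p - 211. In a free market, 179 - p = 2p - 211 gives the equilibrium p* = 130, q* = 49.
Because the floor (169) lies above the market-clearing price, it is binding.
At p = 169: qd = 179 - 169 = 10 and qs = 2·169 - 211 = 127.
Producer surplus without the control is ½ · (130 - 105.5) · 49 = 600.25.
With the floor, 10 units are sold at 169. The supply price at q = 10 is 110.5, so PS = ½ · [(169 - 105.5) + (169 - 110.5)] · 10 = 610.
Change in producer surplus = 610 - 600.25 = 9.75.

9.75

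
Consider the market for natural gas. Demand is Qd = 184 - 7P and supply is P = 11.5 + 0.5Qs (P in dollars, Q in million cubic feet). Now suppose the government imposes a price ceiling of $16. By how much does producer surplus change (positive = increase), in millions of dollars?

Rearranging supply gives Qs = 2P - 23. Without the control the market clears where 184 - 7P = 2P - 23, i.e. P* = 23 and Q* = 23.
The ceiling of 16 is below the equilibrium price 23, so it binds.
At P = 16: Qd = 184 - 7·16 = 72 and Qs = 2·16 - 23 = 9.
Producer surplus without the control is ½ · (23 - 11.5) · 23 = 132.25.
With the ceiling, producers sell 9 units at 16, so PS = ½ · (16 - 11.5) · 9 = 20.25.
Change in producer surplus = 20.25 - 132.25 = -112.

-112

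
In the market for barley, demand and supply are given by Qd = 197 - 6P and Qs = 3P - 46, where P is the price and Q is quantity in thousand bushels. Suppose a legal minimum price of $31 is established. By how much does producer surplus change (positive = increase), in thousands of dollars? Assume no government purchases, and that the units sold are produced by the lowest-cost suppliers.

Without the control the market clears where 197 - 6P = 3P - 46, i.e. P* = 27 and Q* = 35.
Since 31 > 27, the floor is binding.
At P = 31: Qd = 197 - 6·31 = 11 and Qs = 3·31 - 46 = 47.
Producer surplus without the control is ½ · (27 - 46/3) · 35 = 1225/6.
With the floor, 11 units are sold at 31. The supply price at Q = 11 is 19, so PS = ½ · [(31 - 46/3) + (31 - 19)] · 11 = 913/6.
Change in producer surplus = 913/6 - 1225/6 = -52.

-52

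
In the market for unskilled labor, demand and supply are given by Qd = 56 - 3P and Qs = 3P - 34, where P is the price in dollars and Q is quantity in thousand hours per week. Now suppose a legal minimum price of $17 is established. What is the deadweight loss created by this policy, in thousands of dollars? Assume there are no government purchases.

Without the control the market clears where 56 - 3P = 3P - 34, i.e. P* = 15 and Q* = 11.
Since 17 > 15, the floor is binding.
At P = 17: Qd = 56 - 3·17 = 5 and Qs = 3·17 - 34 = 17.
Quantity traded falls to 5. At Q = 5 the demand price is (56 - 5)/3 = 17 and the supply price is (34 + 5)/3 = 13.
Deadweight loss = ½ · (17 - 13) · (11 - 5) = ½ · 4 · 6 = 12.

12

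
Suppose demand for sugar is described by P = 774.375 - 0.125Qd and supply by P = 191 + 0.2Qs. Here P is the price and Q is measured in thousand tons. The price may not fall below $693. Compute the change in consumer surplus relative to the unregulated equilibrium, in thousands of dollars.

-174889

Rearranging demand gives Qd = 6195 - 8P; rearranging supply gives Qs = 5P - 955. Without the control the market clears where 6195 - 8P = 5P - 955, i.e. P* = 550 and Q* = 1795.
Since 693 > 550, the floor is binding.
At P = 693: Qd = 6195 - 8·693 = 651 and Qs = 5·693 - 955 = 2510.
Consumer surplus without the control is ½ · (774.375 - 550) · 1795 = 201376.5625.
With the floor, consumers buy 651 units at 693, so CS = ½ · (774.375 - 693) · 651 = 26487.5625.
Change in consumer surplus = 26487.5625 - 201376.5625 = -174889.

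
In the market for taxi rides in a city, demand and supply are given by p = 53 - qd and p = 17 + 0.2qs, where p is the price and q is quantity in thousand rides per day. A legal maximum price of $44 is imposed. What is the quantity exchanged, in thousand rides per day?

30

Rearranging demand gives qd = 53 - p; rearranging supply gives qs = 5p - 85. In a free market, 53 - p = 5p - 85 gives the equilibrium p* = 23, q* = 30.
The ceiling of 44 is above the equilibrium price 23, so it is not binding; the market clears at p* = 23, q* = 30.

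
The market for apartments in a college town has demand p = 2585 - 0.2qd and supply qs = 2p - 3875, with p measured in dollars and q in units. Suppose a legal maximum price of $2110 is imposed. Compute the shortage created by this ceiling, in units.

Rearranging demand gives qd = 12925 - 5p. Equilibrium: 12925 - 5p = 2p - 3875, so 16800 = 7p and p* = 2400, q* = 925.
The ceiling of 2110 is below the equilibrium price 2400, so it binds.
At p = 2110: qd = 12925 - 5·2110 = 2375 and qs = 2·2110 - 3875 = 345.
Shortage = qd - qs = 2375 - 345 = 2030.

2030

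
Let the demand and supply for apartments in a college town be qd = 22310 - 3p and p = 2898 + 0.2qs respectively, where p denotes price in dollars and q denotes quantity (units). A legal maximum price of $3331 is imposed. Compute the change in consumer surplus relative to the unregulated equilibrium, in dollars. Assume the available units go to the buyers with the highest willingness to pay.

Rearranging supply gives qs = 5p - 14490. Setting quantity demanded equal to quantity supplied, 22310 - 3p = 5p - 14490, gives p* = 4600 and q* = 8510.
Since 3331 < 4600, the ceiling is binding.
At p = 3331: qd = 22310 - 3·3331 = 12317 and qs = 5·3331 - 14490 = 2165.
Consumer surplus without the control is ½ · (22310/3 - 4600) · 8510 = 36210050/3.
With the ceiling, 2165 units are sold at 3331 (assume they go to the highest-value buyers). The demand price at q = 2165 is 6715, so CS = ½ · [(22310/3 - 3331) + (6715 - 3331)] · 2165 = 48645385/6.
Change in consumer surplus = 48645385/6 - 36210050/3 = -3962452.5.

-3962452.5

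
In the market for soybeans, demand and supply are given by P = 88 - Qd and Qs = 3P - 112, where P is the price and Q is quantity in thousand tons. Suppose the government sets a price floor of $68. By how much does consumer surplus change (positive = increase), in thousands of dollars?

-522

Rearranging demand gives Qd = 88 - P. In a free market, 88 - P = 3P - 112 gives the equilibrium P* = 50, Q* = 38.
Since 68 > 50, the floor is binding.
At P = 68: Qd = 88 - 68 = 20 and Qs = 3·68 - 112 = 92.
Consumer surplus without the control is ½ · (88 - 50) · 38 = 722.
With the floor, consumers buy 20 units at 68, so CS = ½ · (88 - 68) · 20 = 200.
Change in consumer surplus = 200 - 722 = -522.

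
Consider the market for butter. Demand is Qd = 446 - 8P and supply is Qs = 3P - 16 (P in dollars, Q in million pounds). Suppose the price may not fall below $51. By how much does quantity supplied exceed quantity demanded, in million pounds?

In a free market, 446 - 8P = 3P - 16 gives the equilibrium P* = 42, Q* = 110.
Because the floor (51) lies above the market-clearing price, it is binding.
At P = 51: Qd = 446 - 8·51 = 38 and Qs = 3·51 - 16 = 137.
Surplus = Qs - Qd = 137 - 38 = 99.

99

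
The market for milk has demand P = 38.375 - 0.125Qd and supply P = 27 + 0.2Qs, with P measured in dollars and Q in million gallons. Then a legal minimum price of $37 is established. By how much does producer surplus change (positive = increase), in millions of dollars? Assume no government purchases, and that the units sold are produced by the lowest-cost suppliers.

-24.6

Rearranging demand gives Qd = 307 - 8P; rearranging supply gives Qs = 5P - 135. Without the control the market clears where 307 - 8P = 5P - 135, i.e. P* = 34 and Q* = 35.
Because the floor (37) lies above the market-clearing price, it is binding.
At P = 37: Qd = 307 - 8·37 = 11 and Qs = 5·37 - 135 = 50.
Producer surplus without the control is ½ · (34 - 27) · 35 = 122.5.
With the floor, 11 units are sold at 37. The supply price at Q = 11 is 29.2, so PS = ½ · [(37 - 27) + (37 - 29.2)] · 11 = 97.9.
Change in producer surplus = 97.9 - 122.5 = -24.6.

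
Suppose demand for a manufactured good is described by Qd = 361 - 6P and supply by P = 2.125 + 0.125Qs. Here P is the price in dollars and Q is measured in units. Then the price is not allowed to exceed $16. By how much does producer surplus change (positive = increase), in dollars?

-1705

Rearranging supply gives Qs = 8P - 17. Setting quantity demanded equal to quantity supplied, 361 - 6P = 8P - 17, gives P* = 27 and Q* = 199.
Because the ceiling (16) lies below the market-clearing price, it is binding.
At P = 16: Qd = 361 - 6·16 = 265 and Qs = 8·16 - 17 = 111.
Producer surplus without the control is ½ · (27 - 2.125) · 199 = 2475.0625.
With the ceiling, producers sell 111 units at 16, so PS = ½ · (16 - 2.125) · 111 = 770.0625.
Change in producer surplus = 770.0625 - 2475.0625 = -1705.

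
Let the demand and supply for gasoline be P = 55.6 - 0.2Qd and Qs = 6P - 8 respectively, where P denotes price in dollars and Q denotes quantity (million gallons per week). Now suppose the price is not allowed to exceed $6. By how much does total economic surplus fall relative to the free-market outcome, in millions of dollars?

2640

Rearranging demand gives Qd = 278 - 5P. Equilibrium: 278 - 5P = 6P - 8, so 286 = 11P and P* = 26, Q* = 148.
The ceiling of 6 is below the equilibrium price 26, so it binds.
At P = 6: Qd = 278 - 5·6 = 248 and Qs = 6·6 - 8 = 28.
Quantity traded falls to 28. At Q = 28 the demand price is (278 - 28)/5 = 50 and the supply price is (8 + 28)/6 = 6.
Deadweight loss = ½ · (50 - 6) · (148 - 28) = ½ · 44 · 120 = 2640.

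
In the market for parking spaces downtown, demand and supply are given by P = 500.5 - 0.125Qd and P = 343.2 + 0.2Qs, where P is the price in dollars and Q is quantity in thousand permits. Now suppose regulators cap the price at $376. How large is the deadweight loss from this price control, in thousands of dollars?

Rearranging demand gives Qd = 4004 - 8P; rearranging supply gives Qs = 5P - 1716. Setting quantity demanded equal to quantity supplied, 4004 - 8P = 5P - 1716, gives P* = 440 and Q* = 484.
Since 376 < 440, the ceiling is binding.
At P = 376: Qd = 4004 - 8·376 = 996 and Qs = 5·376 - 1716 = 164.
Quantity traded falls to 164. At Q = 164 the demand price is (4004 - 164)/8 = 480 and the supply price is (1716 + 164)/5 = 376.
Deadweight loss = ½ · (480 - 376) · (484 - 164) = ½ · 104 · 320 = 16640.

16640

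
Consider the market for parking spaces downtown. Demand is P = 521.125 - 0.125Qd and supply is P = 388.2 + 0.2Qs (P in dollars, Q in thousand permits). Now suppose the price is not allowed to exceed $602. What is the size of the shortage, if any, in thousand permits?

0

Rearranging demand gives Qd = 4169 - 8P; rearranging supply gives Qs = 5P - 1941. Setting quantity demanded equal to quantity supplied, 4169 - 8P = 5P - 1941, gives P* = 470 and Q* = 409.
The ceiling of 602 is above the equilibrium price 470, so it is not binding; the market clears at P* = 470, Q* = 409.
Since the control does not bind, there is no shortage.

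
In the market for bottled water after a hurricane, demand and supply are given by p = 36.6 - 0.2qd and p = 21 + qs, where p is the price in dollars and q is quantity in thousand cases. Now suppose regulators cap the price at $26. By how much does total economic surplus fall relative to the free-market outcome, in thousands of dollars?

Rearranging demand gives qd = 183 - 5p; rearranging supply gives qs = p - 21. In a free market, 183 - 5p = p - 21 gives the equilibrium p* = 34, q* = 13.
The ceiling of 26 is below the equilibrium price 34, so it binds.
At p = 26: qd = 183 - 5·26 = 53 and qs = 26 - 21 = 5.
Quantity traded falls to 5. At q = 5 the demand price is (183 - 5)/5 = 35.6 and the supply price is 21 + 5 = 26.
Deadweight loss = ½ · (35.6 - 26) · (13 - 5) = ½ · 9.6 · 8 = 38.4.

38.4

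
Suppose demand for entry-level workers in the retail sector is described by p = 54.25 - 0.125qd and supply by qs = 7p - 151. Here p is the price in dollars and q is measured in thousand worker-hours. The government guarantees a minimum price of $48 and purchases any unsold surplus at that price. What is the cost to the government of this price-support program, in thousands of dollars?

Rearranging demand gives qd = 434 - 8p. Equilibrium: 434 - 8p = 7p - 151, so 585 = 15p and p* = 39, q* = 122.
The floor of 48 is above the equilibrium price 39, so it binds.
At p = 48: qd = 434 - 8·48 = 50 and qs = 7·48 - 151 = 185.
Surplus = qs - qd = 135.
Government expenditure = surplus × support price = 135 × 48 = 6480.

6480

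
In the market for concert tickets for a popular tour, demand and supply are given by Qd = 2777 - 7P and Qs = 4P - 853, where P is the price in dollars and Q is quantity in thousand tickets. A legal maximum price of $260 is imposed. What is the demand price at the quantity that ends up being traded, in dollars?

370

Setting quantity demanded equal to quantity supplied, 2777 - 7P = 4P - 853, gives P* = 330 and Q* = 467.
The ceiling of 260 is below the equilibrium price 330, so it binds.
At P = 260: Qd = 2777 - 7·260 = 957 and Qs = 4·260 - 853 = 187.
Only 187 units reach the market. On the demand curve, the marginal buyer's willingness to pay at Q = 187 is (2777 - 187)/7 = 370.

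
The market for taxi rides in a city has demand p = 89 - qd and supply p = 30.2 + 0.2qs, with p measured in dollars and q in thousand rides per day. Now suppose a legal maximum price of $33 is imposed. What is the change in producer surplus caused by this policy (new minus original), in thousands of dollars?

Rearranging demand gives qd = 89 - p; rearranging supply gives qs = 5p - 151. Equilibrium: 89 - p = 5p - 151, so 240 = 6p and p* = 40, q* = 49.
The ceiling of 33 is below the equilibrium price 40, so it binds.
At p = 33: qd = 89 - 33 = 56 and qs = 5·33 - 151 = 14.
Producer surplus without the control is ½ · (40 - 30.2) · 49 = 240.1.
With the ceiling, producers sell 14 units at 33, so PS = ½ · (33 - 30.2) · 14 = 19.6.
Change in producer surplus = 19.6 - 240.1 = -220.5.

-220.5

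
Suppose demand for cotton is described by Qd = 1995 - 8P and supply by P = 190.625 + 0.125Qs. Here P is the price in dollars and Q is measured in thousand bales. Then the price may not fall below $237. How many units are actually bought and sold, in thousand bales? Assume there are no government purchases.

Rearranging supply gives Qs = 8P - 1525. Without the control the market clears where 1995 - 8P = 8P - 1525, i.e. P* = 220 and Q* = 235.
Since 237 > 220, the floor is binding.
At P = 237: Qd = 1995 - 8·237 = 99 and Qs = 8·237 - 1525 = 371.
The quantity actually transacted is the short side, demand: 99.

99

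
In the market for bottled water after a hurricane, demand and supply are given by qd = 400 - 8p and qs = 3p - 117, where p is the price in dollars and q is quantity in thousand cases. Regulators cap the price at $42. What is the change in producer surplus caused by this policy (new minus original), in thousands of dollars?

-82.5

In a free market, 400 - 8p = 3p - 117 gives the equilibrium p* = 47, q* = 24.
Since 42 < 47, the ceiling is binding.
At p = 42: qd = 400 - 8·42 = 64 and qs = 3·42 - 117 = 9.
Producer surplus without the control is ½ · (47 - 39) · 24 = 96.
With the ceiling, producers sell 9 units at 42, so PS = ½ · (42 - 39) · 9 = 13.5.
Change in producer surplus = 13.5 - 96 = -82.5.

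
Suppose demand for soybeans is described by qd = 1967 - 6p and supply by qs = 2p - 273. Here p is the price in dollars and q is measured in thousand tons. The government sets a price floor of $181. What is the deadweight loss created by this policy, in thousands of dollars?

Equilibrium: 1967 - 6p = 2p - 273, so 2240 = 8p and p* = 280, q* = 287.
The floor of 181 is below the equilibrium price 280, so it is not binding; the market clears at p* = 280, q* = 287.
Since the control does not bind, no trades are prevented and deadweight loss is zero.

0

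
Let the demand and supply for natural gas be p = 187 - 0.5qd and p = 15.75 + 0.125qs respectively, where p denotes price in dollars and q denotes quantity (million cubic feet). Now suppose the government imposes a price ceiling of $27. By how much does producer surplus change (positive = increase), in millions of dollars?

Rearranging demand gives qd = 374 - 2p; rearranging supply gives qs = 8p - 126. Setting quantity demanded equal to quantity supplied, 374 - 2p = 8p - 126, gives p* = 50 and q* = 274.
Because the ceiling (27) lies below the market-clearing price, it is binding.
At p = 27: qd = 374 - 2·27 = 320 and qs = 8·27 - 126 = 90.
Producer surplus without the control is ½ · (50 - 15.75) · 274 = 4692.25.
With the ceiling, producers sell 90 units at 27, so PS = ½ · (27 - 15.75) · 90 = 506.25.
Change in producer surplus = 506.25 - 4692.25 = -4186.

-4186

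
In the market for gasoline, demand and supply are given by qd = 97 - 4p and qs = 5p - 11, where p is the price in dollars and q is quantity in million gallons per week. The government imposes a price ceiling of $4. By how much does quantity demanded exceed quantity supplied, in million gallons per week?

72

Equilibrium: 97 - 4p = 5p - 11, so 108 = 9p and p* = 12, q* = 49.
The ceiling of 4 is below the equilibrium price 12, so it binds.
At p = 4: qd = 97 - 4·4 = 81 and qs = 5·4 - 11 = 9.
Shortage = qd - qs = 81 - 9 = 72.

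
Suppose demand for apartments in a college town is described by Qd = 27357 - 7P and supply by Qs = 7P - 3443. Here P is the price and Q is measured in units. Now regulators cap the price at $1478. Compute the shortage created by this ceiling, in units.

10108

In a free market, 27357 - 7P = 7P - 3443 gives the equilibrium P* = 2200, Q* = 11957.
Because the ceiling (1478) lies below the market-clearing price, it is binding.
At P = 1478: Qd = 27357 - 7·1478 = 17011 and Qs = 7·1478 - 3443 = 6903.
Shortage = Qd - Qs = 17011 - 6903 = 10108.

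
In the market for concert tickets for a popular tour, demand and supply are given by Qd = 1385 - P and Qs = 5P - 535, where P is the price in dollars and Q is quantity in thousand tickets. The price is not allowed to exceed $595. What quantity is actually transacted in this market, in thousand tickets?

1065

Without the control the market clears where 1385 - P = 5P - 535, i.e. P* = 320 and Q* = 1065.
The ceiling of 595 is above the equilibrium price 320, so it is not binding; the market clears at P* = 320, Q* = 1065.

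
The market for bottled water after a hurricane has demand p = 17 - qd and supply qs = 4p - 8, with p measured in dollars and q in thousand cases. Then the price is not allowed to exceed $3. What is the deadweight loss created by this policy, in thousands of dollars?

Rearranging demand gives qd = 17 - p. Setting quantity demanded equal to quantity supplied, 17 - p = 4p - 8, gives p* = 5 and q* = 12.
The ceiling of 3 is below the equilibrium price 5, so it binds.
At p = 3: qd = 17 - 3 = 14 and qs = 4·3 - 8 = 4.
Quantity traded falls to 4. At q = 4 the demand price is 17 - 4 = 13 and the supply price is (8 + 4)/4 = 3.
Deadweight loss = ½ · (13 - 3) · (12 - 4) = ½ · 10 · 8 = 40.

40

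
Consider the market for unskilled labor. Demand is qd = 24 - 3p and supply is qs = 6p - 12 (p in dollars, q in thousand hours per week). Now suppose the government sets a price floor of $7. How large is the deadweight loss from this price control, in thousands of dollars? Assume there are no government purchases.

20.25

Setting quantity demanded equal to quantity supplied, 24 - 3p = 6p - 12, gives p* = 4 and q* = 12.
Because the floor (7) lies above the market-clearing price, it is binding.
At p = 7: qd = 24 - 3·7 = 3 and qs = 6·7 - 12 = 30.
Quantity traded falls to 3. At q = 3 the demand price is (24 - 3)/3 = 7 and the supply price is (12 + 3)/6 = 2.5.
Deadweight loss = ½ · (7 - 2.5) · (12 - 3) = ½ · 4.5 · 9 = 20.25.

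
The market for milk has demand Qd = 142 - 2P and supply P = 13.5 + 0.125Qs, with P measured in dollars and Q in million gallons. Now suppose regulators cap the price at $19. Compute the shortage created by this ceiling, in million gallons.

Rearranging supply gives Qs = 8P - 108. In a free market, 142 - 2P = 8P - 108 gives the equilibrium P* = 25, Q* = 92.
Since 19 < 25, the ceiling is binding.
At P = 19: Qd = 142 - 2·19 = 104 and Qs = 8·19 - 108 = 44.
Shortage = Qd - Qs = 104 - 44 = 60.

60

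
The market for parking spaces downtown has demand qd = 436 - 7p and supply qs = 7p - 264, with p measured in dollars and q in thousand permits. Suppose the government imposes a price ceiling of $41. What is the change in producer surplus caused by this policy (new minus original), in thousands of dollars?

Setting quantity demanded equal to quantity supplied, 436 - 7p = 7p - 264, gives p* = 50 and q* = 86.
Because the ceiling (41) lies below the market-clearing price, it is binding.
At p = 41: qd = 436 - 7·41 = 149 and qs = 7·41 - 264 = 23.
Producer surplus without the control is ½ · (50 - 264/7) · 86 = 3698/7.
With the ceiling, producers sell 23 units at 41, so PS = ½ · (41 - 264/7) · 23 = 529/14.
Change in producer surplus = 529/14 - 3698/7 = -490.5.

-490.5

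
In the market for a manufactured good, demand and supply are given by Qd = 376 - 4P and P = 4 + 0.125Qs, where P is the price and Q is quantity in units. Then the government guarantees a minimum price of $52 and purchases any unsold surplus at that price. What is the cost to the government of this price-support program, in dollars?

11232

Rearranging supply gives Qs = 8P - 32. Without the control the market clears where 376 - 4P = 8P - 32, i.e. P* = 34 and Q* = 240.
Since 52 > 34, the floor is binding.
At P = 52: Qd = 376 - 4·52 = 168 and Qs = 8·52 - 32 = 384.
Surplus = Qs - Qd = 216.
Government expenditure = surplus × support price = 216 × 52 = 11232.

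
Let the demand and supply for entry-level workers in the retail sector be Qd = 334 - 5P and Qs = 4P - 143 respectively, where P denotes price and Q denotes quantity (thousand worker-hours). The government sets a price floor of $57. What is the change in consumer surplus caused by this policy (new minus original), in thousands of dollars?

Setting quantity demanded equal to quantity supplied, 334 - 5P = 4P - 143, gives P* = 53 and Q* = 69.
Because the floor (57) lies above the market-clearing price, it is binding.
At P = 57: Qd = 334 - 5·57 = 49 and Qs = 4·57 - 143 = 85.
Consumer surplus without the control is ½ · (66.8 - 53) · 69 = 476.1.
With the floor, consumers buy 49 units at 57, so CS = ½ · (66.8 - 57) · 49 = 240.1.
Change in consumer surplus = 240.1 - 476.1 = -236.

-236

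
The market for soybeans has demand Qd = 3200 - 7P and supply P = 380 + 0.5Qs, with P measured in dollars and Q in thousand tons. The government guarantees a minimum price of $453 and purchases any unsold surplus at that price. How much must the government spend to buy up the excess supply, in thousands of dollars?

53001

Rearranging supply gives Qs = 2P - 760. In a free market, 3200 - 7P = 2P - 760 gives the equilibrium P* = 440, Q* = 120.
The floor of 453 is above the equilibrium price 440, so it binds.
At P = 453: Qd = 3200 - 7·453 = 29 and Qs = 2·453 - 760 = 146.
Surplus = Qs - Qd = 117.
Government expenditure = surplus × support price = 117 × 453 = 53001.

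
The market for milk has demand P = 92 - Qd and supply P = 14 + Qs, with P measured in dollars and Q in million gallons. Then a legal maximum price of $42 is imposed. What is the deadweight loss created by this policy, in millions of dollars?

121

Rearranging demand gives Qd = 92 - P; rearranging supply gives Qs = P - 14. Without the control the market clears where 92 - P = P - 14, i.e. P* = 53 and Q* = 39.
The ceiling of 42 is below the equilibrium price 53, so it binds.
At P = 42: Qd = 92 - 42 = 50 and Qs = 42 - 14 = 28.
Quantity traded falls to 28. At Q = 28 the demand price is 92 - 28 = 64 and the supply price is 14 + 28 = 42.
Deadweight loss = ½ · (64 - 42) · (39 - 28) = ½ · 22 · 11 = 121.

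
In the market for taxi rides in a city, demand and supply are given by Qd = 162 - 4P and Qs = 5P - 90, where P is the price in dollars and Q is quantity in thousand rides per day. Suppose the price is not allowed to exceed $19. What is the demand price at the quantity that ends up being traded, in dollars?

Setting quantity demanded equal to quantity supplied, 162 - 4P = 5P - 90, gives P* = 28 and Q* = 50.
The ceiling of 19 is below the equilibrium price 28, so it binds.
At P = 19: Qd = 162 - 4·19 = 86 and Qs = 5·19 - 90 = 5.
Only 5 units reach the market. On the demand curve, the marginal buyer's willingness to pay at Q = 5 is (162 - 5)/4 = 39.25.

39.25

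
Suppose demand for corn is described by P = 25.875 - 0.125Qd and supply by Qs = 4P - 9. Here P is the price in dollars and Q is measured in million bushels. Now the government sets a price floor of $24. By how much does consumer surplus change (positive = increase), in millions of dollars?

-234

Rearranging demand gives Qd = 207 - 8P. Without the control the market clears where 207 - 8P = 4P - 9, i.e. P* = 18 and Q* = 63.
Because the floor (24) lies above the market-clearing price, it is binding.
At P = 24: Qd = 207 - 8·24 = 15 and Qs = 4·24 - 9 = 87.
Consumer surplus without the control is ½ · (25.875 - 18) · 63 = 248.0625.
With the floor, consumers buy 15 units at 24, so CS = ½ · (25.875 - 24) · 15 = 14.0625.
Change in consumer surplus = 14.0625 - 248.0625 = -234.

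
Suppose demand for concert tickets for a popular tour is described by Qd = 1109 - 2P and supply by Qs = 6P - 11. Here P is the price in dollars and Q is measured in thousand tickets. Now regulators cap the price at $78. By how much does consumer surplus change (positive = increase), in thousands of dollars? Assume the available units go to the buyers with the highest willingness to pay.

Without the control the market clears where 1109 - 2P = 6P - 11, i.e. P* = 140 and Q* = 829.
Because the ceiling (78) lies below the market-clearing price, it is binding.
At P = 78: Qd = 1109 - 2·78 = 953 and Qs = 6·78 - 11 = 457.
Consumer surplus without the control is ½ · (554.5 - 140) · 829 = 171810.25.
With the ceiling, 457 units are sold at 78 (assume they go to the highest-value buyers). The demand price at Q = 457 is 326, so CS = ½ · [(554.5 - 78) + (326 - 78)] · 457 = 165548.25.
Change in consumer surplus = 165548.25 - 171810.25 = -6262.

-6262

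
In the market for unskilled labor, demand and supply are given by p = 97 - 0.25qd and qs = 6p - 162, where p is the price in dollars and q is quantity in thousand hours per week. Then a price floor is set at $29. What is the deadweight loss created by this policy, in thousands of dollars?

0

Rearranging demand gives qd = 388 - 4p. Equilibrium: 388 - 4p = 6p - 162, so 550 = 10p and p* = 55, q* = 168.
The floor of 29 is below the equilibrium price 55, so it is not binding; the market clears at p* = 55, q* = 168.
Since the control does not bind, no trades are prevented and deadweight loss is zero.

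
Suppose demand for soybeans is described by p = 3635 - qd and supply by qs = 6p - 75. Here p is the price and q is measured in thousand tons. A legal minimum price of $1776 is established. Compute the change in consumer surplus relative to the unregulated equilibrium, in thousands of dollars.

Rearranging demand gives qd = 3635 - p. In a free market, 3635 - p = 6p - 75 gives the equilibrium p* = 530, q* = 3105.
Since 1776 > 530, the floor is binding.
At p = 1776: qd = 3635 - 1776 = 1859 and qs = 6·1776 - 75 = 10581.
Consumer surplus without the control is ½ · (3635 - 530) · 3105 = 4820512.5.
With the floor, consumers buy 1859 units at 1776, so CS = ½ · (3635 - 1776) · 1859 = 1727940.5.
Change in consumer surplus = 1727940.5 - 4820512.5 = -3092572.

-3092572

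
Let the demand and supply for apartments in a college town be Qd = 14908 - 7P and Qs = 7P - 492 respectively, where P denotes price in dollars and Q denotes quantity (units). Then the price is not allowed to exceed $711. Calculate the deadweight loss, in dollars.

1059247

Setting quantity demanded equal to quantity supplied, 14908 - 7P = 7P - 492, gives P* = 1100 and Q* = 7208.
The ceiling of 711 is below the equilibrium price 1100, so it binds.
At P = 711: Qd = 14908 - 7·711 = 9931 and Qs = 7·711 - 492 = 4485.
Quantity traded falls to 4485. At Q = 4485 the demand price is (14908 - 4485)/7 = 1489 and the supply price is (492 + 4485)/7 = 711.
Deadweight loss = ½ · (1489 - 711) · (7208 - 4485) = ½ · 778 · 2723 = 1059247.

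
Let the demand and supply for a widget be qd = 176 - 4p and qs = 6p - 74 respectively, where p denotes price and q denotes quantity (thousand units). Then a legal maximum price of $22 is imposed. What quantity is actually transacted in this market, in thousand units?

58

In a free market, 176 - 4p = 6p - 74 gives the equilibrium p* = 25, q* = 76.
Since 22 < 25, the ceiling is binding.
At p = 22: qd = 176 - 4·22 = 88 and qs = 6·22 - 74 = 58.
The quantity actually transacted is the short side, supply: 58.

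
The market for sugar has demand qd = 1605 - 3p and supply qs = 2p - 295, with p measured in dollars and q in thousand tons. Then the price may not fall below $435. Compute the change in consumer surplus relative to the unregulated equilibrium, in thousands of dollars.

-21037.5

Without the control the market clears where 1605 - 3p = 2p - 295, i.e. p* = 380 and q* = 465.
Because the floor (435) lies above the market-clearing price, it is binding.
At p = 435: qd = 1605 - 3·435 = 300 and qs = 2·435 - 295 = 575.
Consumer surplus without the control is ½ · (535 - 380) · 465 = 36037.5.
With the floor, consumers buy 300 units at 435, so CS = ½ · (535 - 435) · 300 = 15000.
Change in consumer surplus = 15000 - 36037.5 = -21037.5.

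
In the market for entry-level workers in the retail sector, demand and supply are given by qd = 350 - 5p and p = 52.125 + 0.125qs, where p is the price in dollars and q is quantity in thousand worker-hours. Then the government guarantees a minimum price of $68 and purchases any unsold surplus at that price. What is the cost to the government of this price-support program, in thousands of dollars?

Rearranging supply gives qs = 8p - 417. In a free market, 350 - 5p = 8p - 417 gives the equilibrium p* = 59, q* = 55.
The floor of 68 is above the equilibrium price 59, so it binds.
At p = 68: qd = 350 - 5·68 = 10 and qs = 8·68 - 417 = 127.
Surplus = qs - qd = 117.
Government expenditure = surplus × support price = 117 × 68 = 7956.

7956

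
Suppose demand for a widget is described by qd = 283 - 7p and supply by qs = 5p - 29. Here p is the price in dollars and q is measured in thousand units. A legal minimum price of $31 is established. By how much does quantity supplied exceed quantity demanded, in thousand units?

60

Setting quantity demanded equal to quantity supplied, 283 - 7p = 5p - 29, gives p* = 26 and q* = 101.
Since 31 > 26, the floor is binding.
At p = 31: qd = 283 - 7·31 = 66 and qs = 5·31 - 29 = 126.
Surplus = qs - qd = 126 - 66 = 60.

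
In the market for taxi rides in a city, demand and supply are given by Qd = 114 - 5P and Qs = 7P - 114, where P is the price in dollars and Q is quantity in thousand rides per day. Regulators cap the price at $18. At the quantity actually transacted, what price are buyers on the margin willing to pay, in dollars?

Without the control the market clears where 114 - 5P = 7P - 114, i.e. P* = 19 and Q* = 19.
The ceiling of 18 is below the equilibrium price 19, so it binds.
At P = 18: Qd = 114 - 5·18 = 24 and Qs = 7·18 - 114 = 12.
Only 12 units reach the market. On the demand curve, the marginal buyer's willingness to pay at Q = 12 is (114 - 12)/5 = 20.4.

20.4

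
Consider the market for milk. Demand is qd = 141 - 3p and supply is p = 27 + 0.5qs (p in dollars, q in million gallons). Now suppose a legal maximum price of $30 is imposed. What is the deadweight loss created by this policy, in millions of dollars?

Rearranging supply gives qs = 2p - 54. Equilibrium: 141 - 3p = 2p - 54, so 195 = 5p and p* = 39, q* = 24.
The ceiling of 30 is below the equilibrium price 39, so it binds.
At p = 30: qd = 141 - 3·30 = 51 and qs = 2·30 - 54 = 6.
Quantity traded falls to 6. At q = 6 the demand price is (141 - 6)/3 = 45 and the supply price is (54 + 6)/2 = 30.
Deadweight loss = ½ · (45 - 30) · (24 - 6) = ½ · 15 · 18 = 135.

135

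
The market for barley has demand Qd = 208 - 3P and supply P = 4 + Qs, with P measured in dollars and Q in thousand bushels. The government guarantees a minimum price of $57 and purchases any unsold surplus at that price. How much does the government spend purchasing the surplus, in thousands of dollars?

912

Rearranging supply gives Qs = P - 4. In a free market, 208 - 3P = P - 4 gives the equilibrium P* = 53, Q* = 49.
Because the floor (57) lies above the market-clearing price, it is binding.
At P = 57: Qd = 208 - 3·57 = 37 and Qs = 57 - 4 = 53.
Surplus = Qs - Qd = 16.
Government expenditure = surplus × support price = 16 × 57 = 912.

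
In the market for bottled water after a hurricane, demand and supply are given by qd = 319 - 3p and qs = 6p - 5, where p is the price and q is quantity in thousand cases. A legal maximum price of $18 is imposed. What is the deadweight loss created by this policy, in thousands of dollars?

2916

Without the control the market clears where 319 - 3p = 6p - 5, i.e. p* = 36 and q* = 211.
Because the ceiling (18) lies below the market-clearing price, it is binding.
At p = 18: qd = 319 - 3·18 = 265 and qs = 6·18 - 5 = 103.
Quantity traded falls to 103. At q = 103 the demand price is (319 - 103)/3 = 72 and the supply price is (5 + 103)/6 = 18.
Deadweight loss = ½ · (72 - 18) · (211 - 103) = ½ · 54 · 108 = 2916.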